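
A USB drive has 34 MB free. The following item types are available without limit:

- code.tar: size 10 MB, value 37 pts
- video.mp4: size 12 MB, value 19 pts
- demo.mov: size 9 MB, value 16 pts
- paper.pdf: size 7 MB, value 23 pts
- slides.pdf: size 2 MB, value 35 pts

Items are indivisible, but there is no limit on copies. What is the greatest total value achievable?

595 pts

Best value-per-unit is slides.pdf at 35/2, and filling with it alone uses size 17×2=34. No mix of the others beats 17×35 = 595.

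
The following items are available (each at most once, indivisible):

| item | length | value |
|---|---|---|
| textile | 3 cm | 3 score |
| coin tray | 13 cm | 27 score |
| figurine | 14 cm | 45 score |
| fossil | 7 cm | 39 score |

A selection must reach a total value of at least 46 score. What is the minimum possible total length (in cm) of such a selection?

17

Subsets with value ≥ 46, sorted by total length:
- textile+figurine: length 17, value 48
- coin tray+fossil: length 20, value 66
- figurine+fossil: length 21, value 84
Minimum length: 17 cm.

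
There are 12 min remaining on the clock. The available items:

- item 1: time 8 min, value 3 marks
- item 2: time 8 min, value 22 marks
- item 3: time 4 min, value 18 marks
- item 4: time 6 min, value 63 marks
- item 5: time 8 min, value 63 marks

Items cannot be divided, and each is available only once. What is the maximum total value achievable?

81 marks

Check high-value combinations within 12 min:
- item 3+item 4: time 4+6=10, value 18+63=81
- item 3+item 5: time 4+8=12, value 18+63=81
- item 4: time 6, value 63
Best: 81 marks.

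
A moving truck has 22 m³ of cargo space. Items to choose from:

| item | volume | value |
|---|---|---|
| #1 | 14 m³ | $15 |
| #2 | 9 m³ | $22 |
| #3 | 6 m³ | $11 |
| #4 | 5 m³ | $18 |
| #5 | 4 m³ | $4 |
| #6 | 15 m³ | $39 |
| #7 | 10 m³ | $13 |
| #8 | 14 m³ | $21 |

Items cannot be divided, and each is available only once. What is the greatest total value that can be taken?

$57

Check high-value combinations within 22 m³:
- #4+#6: volume 5+15=20, value 18+39=57
- #2+#3+#4: volume 9+6+5=20, value 22+11+18=51
- #3+#6: volume 6+15=21, value 11+39=50
- #2+#4+#5: volume 9+5+4=18, value 22+18+4=44
Best: $57.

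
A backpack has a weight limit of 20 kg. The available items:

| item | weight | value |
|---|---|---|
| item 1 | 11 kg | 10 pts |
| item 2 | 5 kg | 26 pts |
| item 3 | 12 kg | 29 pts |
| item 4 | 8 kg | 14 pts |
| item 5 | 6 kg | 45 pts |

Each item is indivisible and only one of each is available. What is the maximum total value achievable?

Check high-value combinations within 20 kg:
- item 2+item 4+item 5: weight 5+8+6=19, value 26+14+45=85
- item 3+item 5: weight 12+6=18, value 29+45=74
- item 2+item 5: weight 5+6=11, value 26+45=71
- item 4+item 5: weight 8+6=14, value 14+45=59
Best: 85 pts.

85 pts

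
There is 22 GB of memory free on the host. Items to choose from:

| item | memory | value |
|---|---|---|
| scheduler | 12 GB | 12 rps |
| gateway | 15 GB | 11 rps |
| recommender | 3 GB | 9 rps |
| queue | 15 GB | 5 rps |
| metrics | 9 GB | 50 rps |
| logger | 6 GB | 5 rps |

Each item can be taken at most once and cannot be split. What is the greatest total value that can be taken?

Check high-value combinations within 22 GB:
- recommender+metrics+logger: memory 3+9+6=18, value 9+50+5=64
- scheduler+metrics: memory 12+9=21, value 12+50=62
- recommender+metrics: memory 3+9=12, value 9+50=59
- metrics+logger: memory 9+6=15, value 50+5=55
- metrics: memory 9, value 50
Best: 64 rps.

64 rps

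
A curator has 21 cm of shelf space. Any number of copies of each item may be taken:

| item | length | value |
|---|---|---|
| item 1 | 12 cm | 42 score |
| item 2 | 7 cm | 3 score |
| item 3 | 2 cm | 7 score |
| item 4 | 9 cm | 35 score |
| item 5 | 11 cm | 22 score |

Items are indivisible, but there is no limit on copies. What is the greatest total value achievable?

Best value-per-unit is item 4 at 35/9; filling with it alone gives 2×35 = 70.
Optimal mix: 1×item 1 + 1×item 4 → length 21, value 77.

77 score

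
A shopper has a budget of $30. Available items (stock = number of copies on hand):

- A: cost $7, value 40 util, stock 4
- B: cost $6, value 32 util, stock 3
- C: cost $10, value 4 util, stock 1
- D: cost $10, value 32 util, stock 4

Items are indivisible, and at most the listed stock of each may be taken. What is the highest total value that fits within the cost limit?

Top feasible selections:
- 4×A: cost 28, value 160
- 3×A + 1×B: cost 27, value 152
Best: 160 util.

160 util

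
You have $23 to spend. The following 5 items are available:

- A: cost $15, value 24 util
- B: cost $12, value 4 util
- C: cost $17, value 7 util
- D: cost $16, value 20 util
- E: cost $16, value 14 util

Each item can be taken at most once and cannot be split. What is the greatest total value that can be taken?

24 util

Check high-value combinations within $23:
- A: cost 15, value 24
- D: cost 16, value 20
- E: cost 16, value 14
- C: cost 17, value 7
Best: 24 util.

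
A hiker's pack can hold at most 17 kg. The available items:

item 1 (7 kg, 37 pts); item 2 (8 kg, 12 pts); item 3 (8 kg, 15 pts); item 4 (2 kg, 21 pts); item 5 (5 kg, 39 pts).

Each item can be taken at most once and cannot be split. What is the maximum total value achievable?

97 pts

Check high-value combinations within 17 kg:
- item 1+item 4+item 5: weight 7+2+5=14, value 37+21+39=97
- item 1+item 5: weight 7+5=12, value 37+39=76
- item 3+item 4+item 5: weight 8+2+5=15, value 15+21+39=75
- item 1+item 3+item 4: weight 7+8+2=17, value 37+15+21=73
- item 2+item 4+item 5: weight 8+2+5=15, value 12+21+39=72
Best: 97 pts.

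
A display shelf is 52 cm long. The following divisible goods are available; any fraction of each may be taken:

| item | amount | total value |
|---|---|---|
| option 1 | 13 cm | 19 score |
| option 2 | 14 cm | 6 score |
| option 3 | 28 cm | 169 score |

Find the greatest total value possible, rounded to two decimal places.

Take in order of value per unit:
- option 3 (169/28 per unit): all 28 → value 169, running total 169.00
- option 1 (19/13 per unit): all 13 → value 19, running total 188.00
- option 2 (6/14 per unit): 11 of 14 → value 11×6/14 = 4.7143, running total 192.71
Total 192.71.

192.71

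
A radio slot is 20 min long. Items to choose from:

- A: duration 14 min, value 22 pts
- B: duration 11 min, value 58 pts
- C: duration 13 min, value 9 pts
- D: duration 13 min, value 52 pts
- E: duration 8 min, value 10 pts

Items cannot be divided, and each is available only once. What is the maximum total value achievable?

Check high-value combinations within 20 min:
- B+E: duration 11+8=19, value 58+10=68
- B: duration 11, value 58
- D: duration 13, value 52
Best: 68 pts.

68 pts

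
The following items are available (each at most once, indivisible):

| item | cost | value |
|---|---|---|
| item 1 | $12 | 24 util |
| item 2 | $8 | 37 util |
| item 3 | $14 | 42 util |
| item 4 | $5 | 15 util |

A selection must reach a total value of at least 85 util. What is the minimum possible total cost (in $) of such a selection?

27

Subsets with value ≥ 85, sorted by total cost:
- item 2+item 3+item 4: cost 27, value 94
- item 1+item 2+item 3: cost 34, value 103
Minimum cost: 27 $.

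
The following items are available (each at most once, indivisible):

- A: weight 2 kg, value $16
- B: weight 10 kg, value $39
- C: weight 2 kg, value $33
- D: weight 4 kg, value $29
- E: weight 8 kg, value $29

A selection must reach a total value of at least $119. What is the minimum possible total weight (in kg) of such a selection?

Subsets with value ≥ 119, sorted by total weight:
- B+C+D+E: weight 24, value 130
- A+B+C+D+E: weight 26, value 146
Minimum weight: 24 kg.

24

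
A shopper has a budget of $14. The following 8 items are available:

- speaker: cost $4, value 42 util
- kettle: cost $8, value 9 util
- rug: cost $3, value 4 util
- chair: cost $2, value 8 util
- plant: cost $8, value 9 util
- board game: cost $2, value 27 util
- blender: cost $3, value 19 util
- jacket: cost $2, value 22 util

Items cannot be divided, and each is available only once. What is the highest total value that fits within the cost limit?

This is a 0/1 knapsack; check combinations near the capacity.
- speaker+chair+board game+blender+jacket: cost 4+2+2+3+2=13, value 42+8+27+19+22=118
- speaker+rug+board game+blender+jacket: cost 4+3+2+3+2=14, value 42+4+27+19+22=114
- speaker+board game+blender+jacket: cost 4+2+3+2=11, value 42+27+19+22=110
- speaker+rug+chair+board game+jacket: cost 4+3+2+2+2=13, value 42+4+8+27+22=103
- speaker+rug+chair+board game+blender: cost 4+3+2+2+3=14, value 42+4+8+27+19=100
Best: 118 util.

118 util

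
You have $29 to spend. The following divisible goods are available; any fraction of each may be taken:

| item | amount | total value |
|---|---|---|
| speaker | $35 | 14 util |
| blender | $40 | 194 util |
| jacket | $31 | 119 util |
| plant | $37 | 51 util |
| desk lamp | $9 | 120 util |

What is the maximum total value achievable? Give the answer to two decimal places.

Take in order of value per unit:
- desk lamp (120/9 per unit): all 9 → value 120, running total 120.00
- blender (194/40 per unit): 20 of 40 → value 20×194/40 = 97.0000, running total 217.00
Total 217.00.

217.00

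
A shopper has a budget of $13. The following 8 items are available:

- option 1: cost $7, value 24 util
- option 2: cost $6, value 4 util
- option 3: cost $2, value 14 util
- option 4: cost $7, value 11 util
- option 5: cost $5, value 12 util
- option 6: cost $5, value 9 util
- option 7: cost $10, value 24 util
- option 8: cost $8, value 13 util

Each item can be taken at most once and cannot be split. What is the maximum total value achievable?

38 util

Check high-value combinations within $13:
- option 1+option 3: cost 7+2=9, value 24+14=38
- option 3+option 7: cost 2+10=12, value 14+24=38
- option 1+option 5: cost 7+5=12, value 24+12=36
Best: 38 util.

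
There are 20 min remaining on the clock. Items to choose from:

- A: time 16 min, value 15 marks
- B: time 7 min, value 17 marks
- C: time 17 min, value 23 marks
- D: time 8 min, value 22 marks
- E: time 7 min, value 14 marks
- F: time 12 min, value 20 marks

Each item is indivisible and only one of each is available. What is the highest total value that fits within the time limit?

Check high-value combinations within 20 min:
- D+F: time 8+12=20, value 22+20=42
- B+D: time 7+8=15, value 17+22=39
- B+F: time 7+12=19, value 17+20=37
- D+E: time 8+7=15, value 22+14=36
- E+F: time 7+12=19, value 14+20=34
Best: 42 marks.

42 marks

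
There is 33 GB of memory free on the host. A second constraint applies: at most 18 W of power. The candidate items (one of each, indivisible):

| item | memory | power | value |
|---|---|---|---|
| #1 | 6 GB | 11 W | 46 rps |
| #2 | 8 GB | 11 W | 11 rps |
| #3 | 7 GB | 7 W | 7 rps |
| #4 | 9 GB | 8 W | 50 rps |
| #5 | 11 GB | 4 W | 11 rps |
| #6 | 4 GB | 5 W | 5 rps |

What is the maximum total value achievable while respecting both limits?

66 rps

Feasible sets respecting both limits:
- #4+#5+#6: memory 24, power 17, value 66
- #4+#5: memory 20, power 12, value 61
- #3+#4: memory 16, power 15, value 57
Best: 66 rps.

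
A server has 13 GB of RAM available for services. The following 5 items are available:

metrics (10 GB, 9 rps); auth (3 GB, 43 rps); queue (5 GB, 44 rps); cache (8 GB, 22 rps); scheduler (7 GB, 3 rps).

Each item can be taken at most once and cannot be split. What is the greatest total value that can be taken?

Check high-value combinations within 13 GB:
- auth+queue: memory 3+5=8, value 43+44=87
- queue+cache: memory 5+8=13, value 44+22=66
- auth+cache: memory 3+8=11, value 43+22=65
- metrics+auth: memory 10+3=13, value 9+43=52
Best: 87 rps.

87 rps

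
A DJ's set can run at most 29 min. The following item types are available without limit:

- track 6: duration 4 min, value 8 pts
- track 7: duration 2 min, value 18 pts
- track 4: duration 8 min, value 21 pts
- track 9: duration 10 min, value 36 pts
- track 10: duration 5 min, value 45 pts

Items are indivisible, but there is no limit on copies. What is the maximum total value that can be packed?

Best value-per-unit is track 7 at 18/2; filling with it alone gives 14×18 = 252.
Optimal mix: 12×track 7 + 1×track 10 → duration 29, value 261.

261 pts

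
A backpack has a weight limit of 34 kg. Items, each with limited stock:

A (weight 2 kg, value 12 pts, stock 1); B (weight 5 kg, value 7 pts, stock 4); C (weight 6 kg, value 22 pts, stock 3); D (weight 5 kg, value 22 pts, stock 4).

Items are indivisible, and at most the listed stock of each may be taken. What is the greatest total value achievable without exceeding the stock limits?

Best selections within weight 34 and stock limits:
- 1×A + 2×C + 4×D: weight 34, value 144
- 2×C + 4×D: weight 32, value 132
Best: 144 pts.

144 pts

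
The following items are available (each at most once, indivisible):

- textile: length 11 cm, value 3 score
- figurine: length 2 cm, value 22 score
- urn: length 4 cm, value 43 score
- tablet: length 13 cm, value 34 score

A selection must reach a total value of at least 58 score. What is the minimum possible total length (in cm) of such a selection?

Subsets with value ≥ 58, sorted by total length:
- figurine+urn: length 6, value 65
- urn+tablet: length 17, value 77
- textile+figurine+urn: length 17, value 68
Minimum length: 6 cm.

6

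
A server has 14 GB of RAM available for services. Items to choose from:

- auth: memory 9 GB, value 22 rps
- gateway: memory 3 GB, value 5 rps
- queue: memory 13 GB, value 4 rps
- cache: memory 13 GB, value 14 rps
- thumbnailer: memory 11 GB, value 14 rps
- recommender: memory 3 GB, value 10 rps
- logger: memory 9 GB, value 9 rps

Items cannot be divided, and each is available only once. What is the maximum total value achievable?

This is a 0/1 knapsack; check combinations near the capacity.
- auth+recommender: memory 9+3=12, value 22+10=32
- auth+gateway: memory 9+3=12, value 22+5=27
- thumbnailer+recommender: memory 11+3=14, value 14+10=24
- auth: memory 9, value 22
Best: 32 rps.

32 rps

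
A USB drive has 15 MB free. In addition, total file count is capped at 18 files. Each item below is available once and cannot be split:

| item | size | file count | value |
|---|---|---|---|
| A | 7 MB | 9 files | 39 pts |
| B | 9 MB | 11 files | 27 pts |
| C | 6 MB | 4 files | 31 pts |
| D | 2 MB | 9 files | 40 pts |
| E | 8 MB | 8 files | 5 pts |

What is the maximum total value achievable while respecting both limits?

79 pts

Feasible sets respecting both limits:
- A+D: size 9, file count 18, value 79
- C+D: size 8, file count 13, value 71
- A+C: size 13, file count 13, value 70
Best: 79 pts.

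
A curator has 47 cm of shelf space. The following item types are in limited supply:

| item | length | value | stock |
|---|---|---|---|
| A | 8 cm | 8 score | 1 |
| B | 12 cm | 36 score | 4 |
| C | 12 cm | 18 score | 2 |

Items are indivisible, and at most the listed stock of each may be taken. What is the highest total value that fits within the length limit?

Best selections within length 47 and stock limits:
- 1×A + 3×B: length 44, value 116
- 3×B: length 36, value 108
- 1×A + 2×B + 1×C: length 44, value 98
Best: 116 score.

116 score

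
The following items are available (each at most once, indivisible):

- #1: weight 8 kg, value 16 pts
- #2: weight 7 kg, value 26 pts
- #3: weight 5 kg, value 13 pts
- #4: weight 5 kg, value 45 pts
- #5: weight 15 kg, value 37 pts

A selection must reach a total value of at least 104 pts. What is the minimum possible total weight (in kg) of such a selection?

Subsets with value ≥ 104, sorted by total weight:
- #2+#4+#5: weight 27, value 108
- #2+#3+#4+#5: weight 32, value 121
Minimum weight: 27 kg.

27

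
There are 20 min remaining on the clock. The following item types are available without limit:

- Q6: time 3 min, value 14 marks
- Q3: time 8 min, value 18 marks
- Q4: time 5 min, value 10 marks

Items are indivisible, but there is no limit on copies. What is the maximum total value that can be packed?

Best value-per-unit is Q6 at 14/3, and filling with it alone uses time 6×3=18. No mix of the others beats 6×14 = 84.

84 marks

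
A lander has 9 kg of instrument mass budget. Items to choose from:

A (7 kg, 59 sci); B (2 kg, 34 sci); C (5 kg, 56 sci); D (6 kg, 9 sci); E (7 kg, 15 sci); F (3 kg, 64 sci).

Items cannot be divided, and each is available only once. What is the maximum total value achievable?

Check high-value combinations within 9 kg:
- C+F: mass 5+3=8, value 56+64=120
- B+F: mass 2+3=5, value 34+64=98
- A+B: mass 7+2=9, value 59+34=93
- B+C: mass 2+5=7, value 34+56=90
Best: 120 sci.

120 sci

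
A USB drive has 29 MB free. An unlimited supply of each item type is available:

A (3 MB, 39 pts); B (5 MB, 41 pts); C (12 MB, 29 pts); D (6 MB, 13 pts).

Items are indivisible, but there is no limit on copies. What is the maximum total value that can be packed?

353 pts

Best value-per-unit is A at 39/3; filling with it alone gives 9×39 = 351.
Optimal mix: 8×A + 1×B → size 29, value 353.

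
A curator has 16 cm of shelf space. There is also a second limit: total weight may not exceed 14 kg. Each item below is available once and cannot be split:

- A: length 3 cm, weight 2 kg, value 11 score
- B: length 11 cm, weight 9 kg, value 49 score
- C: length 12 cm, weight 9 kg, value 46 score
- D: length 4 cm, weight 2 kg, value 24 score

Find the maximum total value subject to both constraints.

Feasible sets respecting both limits:
- B+D: length 15, weight 11, value 73
- C+D: length 16, weight 11, value 70
- A+B: length 14, weight 11, value 60
- A+C: length 15, weight 11, value 57
Best: 73 score.

73 score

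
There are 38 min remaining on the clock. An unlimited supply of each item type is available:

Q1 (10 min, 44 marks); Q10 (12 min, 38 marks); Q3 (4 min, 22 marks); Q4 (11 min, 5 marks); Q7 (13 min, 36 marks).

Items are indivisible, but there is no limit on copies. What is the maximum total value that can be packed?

198 marks

Best value-per-unit is Q3 at 22/4; filling with it alone gives 9×22 = 198.
Optimal mix: 1×Q1 + 7×Q3 → time 38, value 198.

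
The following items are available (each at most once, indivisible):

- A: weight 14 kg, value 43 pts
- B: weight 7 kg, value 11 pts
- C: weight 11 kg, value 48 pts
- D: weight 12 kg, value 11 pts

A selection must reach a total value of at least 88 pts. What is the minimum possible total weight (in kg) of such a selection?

25

Subsets with value ≥ 88, sorted by total weight:
- A+C: weight 25, value 91
- A+B+C: weight 32, value 102
Minimum weight: 25 kg.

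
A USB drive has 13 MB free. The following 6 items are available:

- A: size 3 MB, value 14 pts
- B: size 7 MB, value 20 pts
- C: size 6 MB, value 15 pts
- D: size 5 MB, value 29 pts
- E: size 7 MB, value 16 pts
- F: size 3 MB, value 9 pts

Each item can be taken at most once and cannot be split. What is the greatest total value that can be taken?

52 pts

This is a 0/1 knapsack; check combinations near the capacity.
- A+D+F: size 3+5+3=11, value 14+29+9=52
- B+D: size 7+5=12, value 20+29=49
- D+E: size 5+7=12, value 29+16=45
Best: 52 pts.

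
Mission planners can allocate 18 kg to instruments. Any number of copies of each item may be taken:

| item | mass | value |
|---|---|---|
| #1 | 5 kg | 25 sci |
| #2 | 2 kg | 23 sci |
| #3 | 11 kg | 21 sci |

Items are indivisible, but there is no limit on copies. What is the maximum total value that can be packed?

207 sci

Best value-per-unit is #2 at 23/2, and filling with it alone uses mass 9×2=18. No mix of the others beats 9×23 = 207.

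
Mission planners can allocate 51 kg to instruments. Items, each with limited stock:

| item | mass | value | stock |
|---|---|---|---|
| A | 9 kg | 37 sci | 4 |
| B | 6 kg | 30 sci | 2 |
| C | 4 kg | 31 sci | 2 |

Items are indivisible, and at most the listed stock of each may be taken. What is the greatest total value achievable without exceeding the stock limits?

Top feasible selections:
- 4×A + 1×B + 2×C: mass 50, value 240
- 3×A + 2×B + 2×C: mass 47, value 233
- 4×A + 2×C: mass 44, value 210
- 4×A + 1×B + 1×C: mass 46, value 209
Best: 240 sci.

240 sci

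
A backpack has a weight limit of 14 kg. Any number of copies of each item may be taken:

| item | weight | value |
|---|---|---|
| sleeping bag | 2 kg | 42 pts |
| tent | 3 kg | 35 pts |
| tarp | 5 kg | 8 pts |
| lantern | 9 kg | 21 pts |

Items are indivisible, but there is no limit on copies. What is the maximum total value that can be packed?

294 pts

Best value-per-unit is sleeping bag at 42/2, and filling with it alone uses weight 7×2=14. No mix of the others beats 7×42 = 294.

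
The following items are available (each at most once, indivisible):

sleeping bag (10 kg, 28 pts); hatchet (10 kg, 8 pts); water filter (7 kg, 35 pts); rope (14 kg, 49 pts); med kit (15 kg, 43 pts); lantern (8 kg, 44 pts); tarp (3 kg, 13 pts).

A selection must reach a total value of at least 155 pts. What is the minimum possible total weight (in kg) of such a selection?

Subsets with value ≥ 155, sorted by total weight:
- sleeping bag+water filter+rope+lantern: weight 39, value 156
- sleeping bag+water filter+rope+lantern+tarp: weight 42, value 169
Minimum weight: 39 kg.

39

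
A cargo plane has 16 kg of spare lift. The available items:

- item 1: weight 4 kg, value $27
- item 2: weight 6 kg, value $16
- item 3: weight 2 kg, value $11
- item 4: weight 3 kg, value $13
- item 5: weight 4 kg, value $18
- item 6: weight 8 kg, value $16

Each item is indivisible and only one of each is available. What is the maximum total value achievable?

$72

Check high-value combinations within 16 kg:
- item 1+item 2+item 3+item 5: weight 4+6+2+4=16, value 27+16+11+18=72
- item 1+item 3+item 4+item 5: weight 4+2+3+4=13, value 27+11+13+18=69
- item 1+item 2+item 3+item 4: weight 4+6+2+3=15, value 27+16+11+13=67
Best: $72.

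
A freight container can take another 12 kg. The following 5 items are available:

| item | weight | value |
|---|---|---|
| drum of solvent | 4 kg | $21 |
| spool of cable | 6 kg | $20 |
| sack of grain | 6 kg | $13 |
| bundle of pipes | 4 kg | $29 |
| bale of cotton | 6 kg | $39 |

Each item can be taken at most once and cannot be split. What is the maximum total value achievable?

$68

Check high-value combinations within 12 kg:
- bundle of pipes+bale of cotton: weight 4+6=10, value 29+39=68
- drum of solvent+bale of cotton: weight 4+6=10, value 21+39=60
- spool of cable+bale of cotton: weight 6+6=12, value 20+39=59
- sack of grain+bale of cotton: weight 6+6=12, value 13+39=52
- drum of solvent+bundle of pipes: weight 4+4=8, value 21+29=50
Best: $68.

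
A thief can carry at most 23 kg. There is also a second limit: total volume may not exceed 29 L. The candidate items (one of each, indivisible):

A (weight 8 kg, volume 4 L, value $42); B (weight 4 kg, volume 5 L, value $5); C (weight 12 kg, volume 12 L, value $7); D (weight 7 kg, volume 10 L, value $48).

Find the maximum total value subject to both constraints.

Feasible sets respecting both limits:
- A+B+D: weight 19, volume 19, value 95
- A+D: weight 15, volume 14, value 90
- B+C+D: weight 23, volume 27, value 60
Best: $95.

$95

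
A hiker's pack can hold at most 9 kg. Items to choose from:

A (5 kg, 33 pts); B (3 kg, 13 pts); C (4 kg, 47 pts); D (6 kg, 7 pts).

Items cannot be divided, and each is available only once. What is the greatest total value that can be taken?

80 pts

Check high-value combinations within 9 kg:
- A+C: weight 5+4=9, value 33+47=80
- B+C: weight 3+4=7, value 13+47=60
- C: weight 4, value 47
- A+B: weight 5+3=8, value 33+13=46
- A: weight 5, value 33
Best: 80 pts.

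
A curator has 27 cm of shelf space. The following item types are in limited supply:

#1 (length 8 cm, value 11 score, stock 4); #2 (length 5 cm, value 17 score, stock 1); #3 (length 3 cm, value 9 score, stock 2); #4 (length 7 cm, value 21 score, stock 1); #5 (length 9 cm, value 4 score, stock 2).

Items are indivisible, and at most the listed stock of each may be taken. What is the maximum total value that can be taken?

Best selections within length 27 and stock limits:
- 1×#1 + 1×#2 + 2×#3 + 1×#4: length 26, value 67
- 1×#2 + 2×#3 + 1×#4 + 1×#5: length 27, value 60
- 1×#1 + 1×#2 + 1×#3 + 1×#4: length 23, value 58
- 2×#1 + 1×#2 + 2×#3: length 27, value 57
Best: 67 score.

67 score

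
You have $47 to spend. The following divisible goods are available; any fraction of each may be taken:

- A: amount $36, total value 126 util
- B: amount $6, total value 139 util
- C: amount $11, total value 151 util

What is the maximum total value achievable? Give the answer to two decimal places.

Take in order of value per unit:
- B (139/6 per unit): all 6 → value 139, running total 139.00
- C (151/11 per unit): all 11 → value 151, running total 290.00
- A (126/36 per unit): 30 of 36 → value 30×126/36 = 105.0000, running total 395.00
Total 395.00.

395.00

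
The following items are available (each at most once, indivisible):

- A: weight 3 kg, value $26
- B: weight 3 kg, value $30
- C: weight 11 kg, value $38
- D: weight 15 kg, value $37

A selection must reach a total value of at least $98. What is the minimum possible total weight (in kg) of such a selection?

29

Subsets with value ≥ 98, sorted by total weight:
- B+C+D: weight 29, value 105
- A+C+D: weight 29, value 101
Minimum weight: 29 kg.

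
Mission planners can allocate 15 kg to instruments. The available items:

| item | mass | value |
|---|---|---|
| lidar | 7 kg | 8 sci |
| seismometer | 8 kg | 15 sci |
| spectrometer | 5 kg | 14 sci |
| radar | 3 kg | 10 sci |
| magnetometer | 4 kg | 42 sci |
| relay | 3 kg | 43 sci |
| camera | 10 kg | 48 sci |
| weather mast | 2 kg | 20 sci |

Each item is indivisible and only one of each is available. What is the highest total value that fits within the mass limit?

Check high-value combinations within 15 kg:
- spectrometer+magnetometer+relay+weather mast: mass 5+4+3+2=14, value 14+42+43+20=119
- radar+magnetometer+relay+weather mast: mass 3+4+3+2=12, value 10+42+43+20=115
- relay+camera+weather mast: mass 3+10+2=15, value 43+48+20=111
- spectrometer+radar+magnetometer+relay: mass 5+3+4+3=15, value 14+10+42+43=109
- magnetometer+relay+weather mast: mass 4+3+2=9, value 42+43+20=105
Best: 119 sci.

119 sci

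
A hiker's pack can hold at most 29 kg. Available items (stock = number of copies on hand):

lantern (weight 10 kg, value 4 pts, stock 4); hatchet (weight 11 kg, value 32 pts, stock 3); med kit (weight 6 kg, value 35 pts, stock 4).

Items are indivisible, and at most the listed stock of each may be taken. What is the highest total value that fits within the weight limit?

140 pts

Top feasible selections:
- 4×med kit: weight 24, value 140
- 1×hatchet + 3×med kit: weight 29, value 137
- 1×lantern + 3×med kit: weight 28, value 109
Best: 140 pts.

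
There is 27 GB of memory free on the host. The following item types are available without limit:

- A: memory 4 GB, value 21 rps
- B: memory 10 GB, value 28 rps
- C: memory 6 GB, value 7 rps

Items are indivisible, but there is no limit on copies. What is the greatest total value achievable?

Best value-per-unit is A at 21/4, and filling with it alone uses memory 6×4=24. No mix of the others beats 6×21 = 126.

126 rps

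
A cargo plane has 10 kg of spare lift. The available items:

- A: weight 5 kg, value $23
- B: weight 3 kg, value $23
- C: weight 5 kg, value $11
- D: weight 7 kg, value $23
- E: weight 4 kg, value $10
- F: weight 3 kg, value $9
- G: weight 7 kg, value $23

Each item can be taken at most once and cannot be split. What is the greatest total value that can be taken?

$46

Check high-value combinations within 10 kg:
- A+B: weight 5+3=8, value 23+23=46
- B+D: weight 3+7=10, value 23+23=46
- B+G: weight 3+7=10, value 23+23=46
- B+E+F: weight 3+4+3=10, value 23+10+9=42
- B+C: weight 3+5=8, value 23+11=34
Best: $46.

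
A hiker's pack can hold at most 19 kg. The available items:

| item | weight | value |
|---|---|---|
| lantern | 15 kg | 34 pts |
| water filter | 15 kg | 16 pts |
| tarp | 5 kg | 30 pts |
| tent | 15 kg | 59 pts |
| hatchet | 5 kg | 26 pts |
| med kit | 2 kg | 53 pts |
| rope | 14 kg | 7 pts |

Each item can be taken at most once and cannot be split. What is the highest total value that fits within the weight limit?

Check high-value combinations within 19 kg:
- tent+med kit: weight 15+2=17, value 59+53=112
- tarp+hatchet+med kit: weight 5+5+2=12, value 30+26+53=109
- lantern+med kit: weight 15+2=17, value 34+53=87
Best: 112 pts.

112 pts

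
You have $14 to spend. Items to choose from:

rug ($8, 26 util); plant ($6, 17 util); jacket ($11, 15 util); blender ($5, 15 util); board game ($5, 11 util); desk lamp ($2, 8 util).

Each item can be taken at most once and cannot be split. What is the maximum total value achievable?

43 util

Check high-value combinations within $14:
- rug+plant: cost 8+6=14, value 26+17=43
- rug+blender: cost 8+5=13, value 26+15=41
- plant+blender+desk lamp: cost 6+5+2=13, value 17+15+8=40
- rug+board game: cost 8+5=13, value 26+11=37
- plant+board game+desk lamp: cost 6+5+2=13, value 17+11+8=36
Best: 43 util.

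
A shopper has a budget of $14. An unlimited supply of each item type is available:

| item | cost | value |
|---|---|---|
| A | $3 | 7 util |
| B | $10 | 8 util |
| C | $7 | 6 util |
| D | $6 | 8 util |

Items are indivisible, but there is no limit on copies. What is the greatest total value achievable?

28 util

Best value-per-unit is A at 7/3, and filling with it alone uses cost 4×3=12. No mix of the others beats 4×7 = 28.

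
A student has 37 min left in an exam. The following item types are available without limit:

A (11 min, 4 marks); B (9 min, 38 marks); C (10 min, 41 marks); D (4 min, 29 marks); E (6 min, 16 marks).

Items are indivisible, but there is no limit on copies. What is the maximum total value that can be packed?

261 marks

Best value-per-unit is D at 29/4, and filling with it alone uses time 9×4=36. No mix of the others beats 9×29 = 261.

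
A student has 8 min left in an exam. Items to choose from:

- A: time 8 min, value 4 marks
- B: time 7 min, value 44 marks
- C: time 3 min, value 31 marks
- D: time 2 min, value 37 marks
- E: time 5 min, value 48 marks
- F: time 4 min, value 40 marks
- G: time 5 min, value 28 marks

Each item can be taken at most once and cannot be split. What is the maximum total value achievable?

Check high-value combinations within 8 min:
- D+E: time 2+5=7, value 37+48=85
- C+E: time 3+5=8, value 31+48=79
- D+F: time 2+4=6, value 37+40=77
- C+F: time 3+4=7, value 31+40=71
- C+D: time 3+2=5, value 31+37=68
Best: 85 marks.

85 marks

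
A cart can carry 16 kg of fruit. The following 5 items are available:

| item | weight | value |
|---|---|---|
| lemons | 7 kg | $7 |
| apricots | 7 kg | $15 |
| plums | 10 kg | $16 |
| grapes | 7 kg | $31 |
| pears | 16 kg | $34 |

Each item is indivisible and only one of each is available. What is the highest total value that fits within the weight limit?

$46

Check high-value combinations within 16 kg:
- apricots+grapes: weight 7+7=14, value 15+31=46
- lemons+grapes: weight 7+7=14, value 7+31=38
- pears: weight 16, value 34
Best: $46.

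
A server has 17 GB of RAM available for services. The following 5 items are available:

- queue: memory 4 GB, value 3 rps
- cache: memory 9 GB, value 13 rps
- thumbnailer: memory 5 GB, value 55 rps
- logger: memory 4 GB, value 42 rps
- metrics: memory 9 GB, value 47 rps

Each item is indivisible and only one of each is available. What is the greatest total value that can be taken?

Check high-value combinations within 17 GB:
- thumbnailer+metrics: memory 5+9=14, value 55+47=102
- queue+thumbnailer+logger: memory 4+5+4=13, value 3+55+42=100
- thumbnailer+logger: memory 5+4=9, value 55+42=97
- queue+logger+metrics: memory 4+4+9=17, value 3+42+47=92
- logger+metrics: memory 4+9=13, value 42+47=89
Best: 102 rps.

102 rps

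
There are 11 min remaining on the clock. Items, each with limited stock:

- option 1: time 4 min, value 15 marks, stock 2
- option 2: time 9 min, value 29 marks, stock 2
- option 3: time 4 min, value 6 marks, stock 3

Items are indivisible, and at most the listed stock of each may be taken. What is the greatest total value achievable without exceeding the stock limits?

30 marks

Best selections within time 11 and stock limits:
- 2×option 1: time 8, value 30
- 1×option 2: time 9, value 29
- 1×option 1 + 1×option 3: time 8, value 21
Best: 30 marks.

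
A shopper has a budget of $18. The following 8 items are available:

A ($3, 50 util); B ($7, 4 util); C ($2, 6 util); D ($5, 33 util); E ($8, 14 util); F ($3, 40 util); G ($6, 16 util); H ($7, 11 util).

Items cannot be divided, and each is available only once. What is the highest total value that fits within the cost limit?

139 util

This is a 0/1 knapsack; check combinations near the capacity.
- A+D+F+G: cost 3+5+3+6=17, value 50+33+40+16=139
- A+D+F+H: cost 3+5+3+7=18, value 50+33+40+11=134
- A+C+D+F: cost 3+2+5+3=13, value 50+6+33+40=129
- A+B+D+F: cost 3+7+5+3=18, value 50+4+33+40=127
Best: 139 util.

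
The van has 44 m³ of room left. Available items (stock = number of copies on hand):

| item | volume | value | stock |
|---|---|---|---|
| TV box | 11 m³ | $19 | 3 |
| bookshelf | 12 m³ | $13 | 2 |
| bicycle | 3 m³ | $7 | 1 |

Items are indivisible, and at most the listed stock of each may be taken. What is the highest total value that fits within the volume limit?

Top feasible selections:
- 3×TV box + 1×bicycle: volume 36, value 64
- 2×TV box + 1×bookshelf + 1×bicycle: volume 37, value 58
- 3×TV box: volume 33, value 57
- 1×TV box + 2×bookshelf + 1×bicycle: volume 38, value 52
Best: $64.

$64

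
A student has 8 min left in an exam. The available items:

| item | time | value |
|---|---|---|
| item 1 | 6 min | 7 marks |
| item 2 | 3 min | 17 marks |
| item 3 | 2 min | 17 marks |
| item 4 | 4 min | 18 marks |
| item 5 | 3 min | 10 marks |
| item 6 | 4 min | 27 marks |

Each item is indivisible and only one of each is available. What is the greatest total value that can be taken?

45 marks

Check high-value combinations within 8 min:
- item 4+item 6: time 4+4=8, value 18+27=45
- item 3+item 6: time 2+4=6, value 17+27=44
- item 2+item 6: time 3+4=7, value 17+27=44
Best: 45 marks.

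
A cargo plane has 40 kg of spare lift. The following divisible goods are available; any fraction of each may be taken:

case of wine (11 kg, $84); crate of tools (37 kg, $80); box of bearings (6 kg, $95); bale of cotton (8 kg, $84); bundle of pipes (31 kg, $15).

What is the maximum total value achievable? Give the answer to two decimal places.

Take in order of value per unit:
- box of bearings (95/6 per unit): all 6 → value 95, running total 95.00
- bale of cotton (84/8 per unit): all 8 → value 84, running total 179.00
- case of wine (84/11 per unit): all 11 → value 84, running total 263.00
- crate of tools (80/37 per unit): 15 of 37 → value 15×80/37 = 32.4324, running total 295.43
Total 295.43.

295.43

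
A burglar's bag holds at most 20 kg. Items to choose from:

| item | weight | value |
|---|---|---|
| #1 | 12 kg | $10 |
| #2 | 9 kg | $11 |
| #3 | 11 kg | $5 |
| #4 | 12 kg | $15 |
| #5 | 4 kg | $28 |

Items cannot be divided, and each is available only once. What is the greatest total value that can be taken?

Check high-value combinations within 20 kg:
- #4+#5: weight 12+4=16, value 15+28=43
- #2+#5: weight 9+4=13, value 11+28=39
- #1+#5: weight 12+4=16, value 10+28=38
- #3+#5: weight 11+4=15, value 5+28=33
Best: $43.

$43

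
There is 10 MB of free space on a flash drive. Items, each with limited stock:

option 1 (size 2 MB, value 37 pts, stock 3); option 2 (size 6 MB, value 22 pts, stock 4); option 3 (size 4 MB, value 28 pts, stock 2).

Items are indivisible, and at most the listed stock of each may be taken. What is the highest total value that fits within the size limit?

Best selections within size 10 and stock limits:
- 3×option 1 + 1×option 3: size 10, value 139
- 3×option 1: size 6, value 111
Best: 139 pts.

139 pts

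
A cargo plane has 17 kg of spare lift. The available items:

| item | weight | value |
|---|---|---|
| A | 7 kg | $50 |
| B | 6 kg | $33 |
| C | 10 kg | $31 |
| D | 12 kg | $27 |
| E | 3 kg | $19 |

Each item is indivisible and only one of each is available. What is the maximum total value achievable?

$102

Check high-value combinations within 17 kg:
- A+B+E: weight 7+6+3=16, value 50+33+19=102
- A+B: weight 7+6=13, value 50+33=83
- A+C: weight 7+10=17, value 50+31=81
- A+E: weight 7+3=10, value 50+19=69
Best: $102.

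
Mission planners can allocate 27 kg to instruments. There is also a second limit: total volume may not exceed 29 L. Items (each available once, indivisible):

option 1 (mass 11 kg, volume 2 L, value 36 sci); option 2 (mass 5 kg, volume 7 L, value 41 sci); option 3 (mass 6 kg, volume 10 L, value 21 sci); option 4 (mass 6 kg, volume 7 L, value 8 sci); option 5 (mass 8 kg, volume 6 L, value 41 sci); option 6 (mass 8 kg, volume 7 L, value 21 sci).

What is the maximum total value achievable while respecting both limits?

Feasible sets respecting both limits:
- option 1+option 2+option 5: mass 24, volume 15, value 118
- option 2+option 4+option 5+option 6: mass 27, volume 27, value 111
- option 2+option 3+option 5: mass 19, volume 23, value 103
Best: 118 sci.

118 sci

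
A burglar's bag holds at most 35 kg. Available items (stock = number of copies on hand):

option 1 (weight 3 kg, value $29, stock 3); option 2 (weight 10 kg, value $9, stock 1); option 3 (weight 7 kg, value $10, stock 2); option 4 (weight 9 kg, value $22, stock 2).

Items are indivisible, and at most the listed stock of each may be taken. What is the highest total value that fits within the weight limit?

$141

Top feasible selections:
- 3×option 1 + 1×option 3 + 2×option 4: weight 34, value 141
- 3×option 1 + 2×option 4: weight 27, value 131
- 3×option 1 + 2×option 3 + 1×option 4: weight 32, value 129
- 3×option 1 + 1×option 2 + 1×option 3 + 1×option 4: weight 35, value 128
Best: $141.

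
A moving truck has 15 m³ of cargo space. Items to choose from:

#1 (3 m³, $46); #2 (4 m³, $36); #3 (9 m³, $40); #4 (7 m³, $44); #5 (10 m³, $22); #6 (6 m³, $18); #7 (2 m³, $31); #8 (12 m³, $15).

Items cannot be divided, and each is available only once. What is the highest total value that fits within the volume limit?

$131

Check high-value combinations within 15 m³:
- #1+#2+#6+#7: volume 3+4+6+2=15, value 46+36+18+31=131
- #1+#2+#4: volume 3+4+7=14, value 46+36+44=126
- #1+#4+#7: volume 3+7+2=12, value 46+44+31=121
Best: $131.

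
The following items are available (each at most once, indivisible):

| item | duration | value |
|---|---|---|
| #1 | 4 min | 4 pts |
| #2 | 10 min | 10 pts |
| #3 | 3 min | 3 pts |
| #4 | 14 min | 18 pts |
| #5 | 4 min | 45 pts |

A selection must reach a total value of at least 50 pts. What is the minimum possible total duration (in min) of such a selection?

11

Subsets with value ≥ 50, sorted by total duration:
- #1+#3+#5: duration 11, value 52
- #2+#5: duration 14, value 55
- #2+#3+#5: duration 17, value 58
Minimum duration: 11 min.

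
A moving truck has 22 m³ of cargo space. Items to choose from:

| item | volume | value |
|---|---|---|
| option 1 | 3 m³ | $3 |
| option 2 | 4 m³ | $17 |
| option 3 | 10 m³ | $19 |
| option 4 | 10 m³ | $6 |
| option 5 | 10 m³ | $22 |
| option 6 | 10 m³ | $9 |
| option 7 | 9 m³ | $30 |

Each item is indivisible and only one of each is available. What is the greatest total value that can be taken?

Check high-value combinations within 22 m³:
- option 1+option 5+option 7: volume 3+10+9=22, value 3+22+30=55
- option 5+option 7: volume 10+9=19, value 22+30=52
- option 1+option 3+option 7: volume 3+10+9=22, value 3+19+30=52
Best: $55.

$55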